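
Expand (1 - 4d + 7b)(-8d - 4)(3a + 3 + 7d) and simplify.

24ad - 4d + 152d² - 12a - 12 + 96ad² + 224d³ - 168abd - 364bd - 392bd² - 84ab - 84b

(1 - 4d + 7b)(-8d - 4)(3a + 3 + 7d)
= (-8d - 4 + 32d² + 16d - 56bd - 28b)(3a + 3 + 7d)    [distributive law]
= (8d - 4 + 32d² - 56bd - 28b)(3a + 3 + 7d)    [combine like terms]
= 24ad + 24d + 56d² - 12a - 12 - 28d + 96ad² + 96d² + 224d³ - 168abd - 168bd - 392bd² - 84ab - 84b - 196bd    [distributive law]
= 24ad - 4d + 152d² - 12a - 12 + 96ad² + 224d³ - 168abd - 364bd - 392bd² - 84ab - 84b    [combine like terms]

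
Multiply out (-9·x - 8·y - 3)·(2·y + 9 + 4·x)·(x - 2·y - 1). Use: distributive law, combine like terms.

22·x^2·y + 84·x·y^2 + 158·x·y - 57·x^2 + 66·x - 36·x^3 + 32·y^3 + 172·y^2 + 132·y + 27

(-9·x - 8·y - 3)·(2·y + 9 + 4·x)·(x - 2·y - 1)
= (-18·x·y - 81·x - 36·x^2 - 16·y^2 - 72·y - 32·x·y - 6·y - 27 - 12·x)·(x - 2·y - 1)    [distributive law]
= (-50·x·y - 93·x - 36·x^2 - 16·y^2 - 78·y - 27)·(x - 2·y - 1)    [combine like terms]
= -50·x^2·y + 100·x·y^2 + 50·x·y - 93·x^2 + 186·x·y + 93·x - 36·x^3 + 72·x^2·y + 36·x^2 - 16·x·y^2 + 32·y^3 + 16·y^2 - 78·x·y + 156·y^2 + 78·y - 27·x + 54·y + 27    [distributive law]
= 22·x^2·y + 84·x·y^2 + 158·x·y - 57·x^2 + 66·x - 36·x^3 + 32·y^3 + 172·y^2 + 132·y + 27    [combine like terms]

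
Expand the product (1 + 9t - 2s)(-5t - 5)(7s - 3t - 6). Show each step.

-440st + 420t² + 315t - 95s + 30 - 345st² + 135t³ + 70s²t + 70s²

(1 + 9t - 2s)(-5t - 5)(7s - 3t - 6)
= (-5t - 5 - 45t² - 45t + 10st + 10s)(7s - 3t - 6)    [distributive law]
= (-50t - 5 - 45t² + 10st + 10s)(7s - 3t - 6)    [combine like terms]
= -350st + 150t² + 300t - 35s + 15t + 30 - 315st² + 135t³ + 270t² + 70s²t - 30st² - 60st + 70s² - 30st - 60s    [distributive law]
= -440st + 420t² + 315t - 95s + 30 - 345st² + 135t³ + 70s²t + 70s²    [combine like terms]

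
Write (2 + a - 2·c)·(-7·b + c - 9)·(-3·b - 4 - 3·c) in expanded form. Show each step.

(2 + a - 2·c)·(-7·b + c - 9)·(-3·b - 4 - 3·c)
= (-14·b + 2·c - 18 - 7·a·b + a·c - 9·a + 14·b·c - 2·c^2 + 18·c)·(-3·b - 4 - 3·c)    [distributive law]
= (-14·b + 20·c - 18 - 7·a·b + a·c - 9·a + 14·b·c - 2·c^2)·(-3·b - 4 - 3·c)    [combine like terms]
= 42·b^2 + 56·b + 42·b·c - 60·b·c - 80·c - 60·c^2 + 54·b + 72 + 54·c + 21·a·b^2 + 28·a·b + 21·a·b·c - 3·a·b·c - 4·a·c - 3·a·c^2 + 27·a·b + 36·a + 27·a·c - 42·b^2·c - 56·b·c - 42·b·c^2 + 6·b·c^2 + 8·c^2 + 6·c^3    [distributive law]
= 42·b^2 + 110·b - 74·b·c - 26·c - 52·c^2 + 72 + 21·a·b^2 + 55·a·b + 18·a·b·c + 23·a·c - 3·a·c^2 + 36·a - 42·b^2·c - 36·b·c^2 + 6·c^3    [combine like terms]

42·b^2 + 110·b - 74·b·c - 26·c - 52·c^2 + 72 + 21·a·b^2 + 55·a·b + 18·a·b·c + 23·a·c - 3·a·c^2 + 36·a - 42·b^2·c - 36·b·c^2 + 6·c^3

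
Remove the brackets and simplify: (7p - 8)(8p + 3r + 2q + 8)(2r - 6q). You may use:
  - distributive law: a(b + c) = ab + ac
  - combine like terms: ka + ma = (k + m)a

112p^2r - 336p^2q + 42pr^2 - 98pqr - 84pq^2 - 16pr + 48pq - 48r^2 + 112qr + 96q^2 - 128r + 384q

(7p - 8)(8p + 3r + 2q + 8)(2r - 6q)
= (56p^2 + 21pr + 14pq + 56p - 64p - 24r - 16q - 64)(2r - 6q)    [distributive law]
= (56p^2 + 21pr + 14pq - 8p - 24r - 16q - 64)(2r - 6q)    [combine like terms]
= 112p^2r - 336p^2q + 42pr^2 - 126pqr + 28pqr - 84pq^2 - 16pr + 48pq - 48r^2 + 144qr - 32qr + 96q^2 - 128r + 384q    [distributive law]
= 112p^2r - 336p^2q + 42pr^2 - 98pqr - 84pq^2 - 16pr + 48pq - 48r^2 + 112qr + 96q^2 - 128r + 384q    [combine like terms]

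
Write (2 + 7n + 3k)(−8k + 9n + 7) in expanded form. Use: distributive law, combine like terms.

(2 + 7n + 3k)(−8k + 9n + 7)
= −16k + 18n + 14 − 56kn + 63n^2 + 49n − 24k^2 + 27kn + 21k    [distributive law]
= 5k + 67n + 14 − 29kn + 63n^2 − 24k^2    [combine like terms]

5k + 67n + 14 − 29kn + 63n^2 − 24k^2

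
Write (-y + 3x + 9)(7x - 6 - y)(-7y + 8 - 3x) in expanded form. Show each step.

67xy² - 386xy - 117x²y + 29y² + 354y - 7y³ + 33x² - 63x³ + 522x - 432

(-y + 3x + 9)(7x - 6 - y)(-7y + 8 - 3x)
= (-7xy + 6y + y² + 21x² - 18x - 3xy + 63x - 54 - 9y)(-7y + 8 - 3x)    [distributive law]
= (-10xy - 3y + y² + 21x² + 45x - 54)(-7y + 8 - 3x)    [combine like terms]
= 70xy² - 80xy + 30x²y + 21y² - 24y + 9xy - 7y³ + 8y² - 3xy² - 147x²y + 168x² - 63x³ - 315xy + 360x - 135x² + 378y - 432 + 162x    [distributive law]
= 67xy² - 386xy - 117x²y + 29y² + 354y - 7y³ + 33x² - 63x³ + 522x - 432    [combine like terms]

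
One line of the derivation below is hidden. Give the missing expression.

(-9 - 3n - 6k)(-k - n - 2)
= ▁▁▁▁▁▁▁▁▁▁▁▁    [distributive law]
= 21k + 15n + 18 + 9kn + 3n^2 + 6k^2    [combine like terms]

By distributive law:

9k + 9n + 18 + 3kn + 3n^2 + 6n + 6k^2 + 6kn + 12k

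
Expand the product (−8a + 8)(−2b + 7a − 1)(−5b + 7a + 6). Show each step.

−80ab^2 + 392a^2b − 336ab − 392a^3 + 112a^2 + 328a + 80b^2 − 56b − 48

(−8a + 8)(−2b + 7a − 1)(−5b + 7a + 6)
= (16ab − 56a^2 + 8a − 16b + 56a − 8)(−5b + 7a + 6)    [distributive law]
= (16ab − 56a^2 + 64a − 16b − 8)(−5b + 7a + 6)    [combine like terms]
= −80ab^2 + 112a^2b + 96ab + 280a^2b − 392a^3 − 336a^2 − 320ab + 448a^2 + 384a + 80b^2 − 112ab − 96b + 40b − 56a − 48    [distributive law]
= −80ab^2 + 392a^2b − 336ab − 392a^3 + 112a^2 + 328a + 80b^2 − 56b − 48    [combine like terms]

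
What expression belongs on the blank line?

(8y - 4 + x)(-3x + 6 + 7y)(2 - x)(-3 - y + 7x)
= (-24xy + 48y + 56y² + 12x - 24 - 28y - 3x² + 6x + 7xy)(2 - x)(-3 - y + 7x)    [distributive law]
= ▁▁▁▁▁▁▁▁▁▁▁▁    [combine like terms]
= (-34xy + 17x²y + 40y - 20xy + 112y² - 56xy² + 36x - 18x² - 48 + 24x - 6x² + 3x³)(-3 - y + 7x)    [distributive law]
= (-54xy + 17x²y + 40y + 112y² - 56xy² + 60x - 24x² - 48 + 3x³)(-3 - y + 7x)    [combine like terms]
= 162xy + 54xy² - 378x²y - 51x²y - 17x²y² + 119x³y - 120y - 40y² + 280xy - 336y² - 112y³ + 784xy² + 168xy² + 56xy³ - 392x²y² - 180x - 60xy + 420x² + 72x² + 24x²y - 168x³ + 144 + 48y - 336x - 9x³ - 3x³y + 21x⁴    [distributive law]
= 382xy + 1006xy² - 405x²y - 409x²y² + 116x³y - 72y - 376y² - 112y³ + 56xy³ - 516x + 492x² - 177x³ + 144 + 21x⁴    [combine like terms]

Applying combine like terms to the line above:

(-17xy + 20y + 56y² + 18x - 24 - 3x²)(2 - x)(-3 - y + 7x)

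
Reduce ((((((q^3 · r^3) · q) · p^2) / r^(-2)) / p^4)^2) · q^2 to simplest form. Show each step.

((((((q^3 · r^3) · q) · p^2) / r^(-2)) / p^4)^2) · q^2
= ((((((q^3 · r^3) · q) · p^2) / r^(-2))^2) / ((p^4)^2)) · q^2    [power of a quotient]
= ((((((q^3 · r^3) · q) · p^2)^2) / ((r^(-2))^2)) / ((p^4)^2)) · q^2    [power of a quotient]
= ((((((q^3 · r^3) · q)^2) · ((p^2)^2)) / ((r^(-2))^2)) / ((p^4)^2)) · q^2    [power of a product]
= ((((((q^3 · r^3)^2) · (q^2)) · ((p^2)^2)) / ((r^(-2))^2)) / ((p^4)^2)) · q^2    [power of a product]
= (((((((q^3)^2) · ((r^3)^2)) · (q^2)) · ((p^2)^2)) / ((r^(-2))^2)) / ((p^4)^2)) · q^2    [power of a product]
= (((((q^6 · ((r^3)^2)) · (q^2)) · ((p^2)^2)) / ((r^(-2))^2)) / ((p^4)^2)) · q^2    [power of a power]
= (((((q^6 · r^6) · (q^2)) · ((p^2)^2)) / ((r^(-2))^2)) / ((p^4)^2)) · q^2    [power of a power]
= (((((q^6 · r^6) · q^2) · p^4) / ((r^(-2))^2)) / ((p^4)^2)) · q^2    [power of a power]
= (((((q^6 · r^6) · q^2) · p^4) / r^(-4)) / ((p^4)^2)) · q^2    [power of a power]
= (((((q^6 · r^6) · q^2) · p^4) / r^(-4)) / p^8) · q^2    [power of a power]
= p^(-4)·q^10·r^10    [quotient of powers; product of powers]

p^(-4)·q^10·r^10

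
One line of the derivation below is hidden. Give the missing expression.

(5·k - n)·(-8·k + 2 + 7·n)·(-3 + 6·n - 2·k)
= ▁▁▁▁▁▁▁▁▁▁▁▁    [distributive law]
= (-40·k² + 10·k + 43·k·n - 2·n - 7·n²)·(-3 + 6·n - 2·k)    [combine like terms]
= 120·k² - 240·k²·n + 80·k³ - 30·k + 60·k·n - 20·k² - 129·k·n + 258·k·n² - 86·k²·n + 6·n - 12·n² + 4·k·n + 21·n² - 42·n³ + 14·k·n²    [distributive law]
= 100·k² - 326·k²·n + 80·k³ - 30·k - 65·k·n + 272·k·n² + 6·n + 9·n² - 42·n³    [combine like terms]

By distributive law:

(-40·k² + 10·k + 35·k·n + 8·k·n - 2·n - 7·n²)·(-3 + 6·n - 2·k)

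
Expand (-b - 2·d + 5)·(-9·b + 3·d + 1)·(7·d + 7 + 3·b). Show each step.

108·b^2·d - 75·b^2 + 27·b^3 + 87·b·d^2 - 178·b·d - 307·b - 42·d^3 + 49·d^2 + 126·d + 35

(-b - 2·d + 5)·(-9·b + 3·d + 1)·(7·d + 7 + 3·b)
= (9·b^2 - 3·b·d - b + 18·b·d - 6·d^2 - 2·d - 45·b + 15·d + 5)·(7·d + 7 + 3·b)    [distributive law]
= (9·b^2 + 15·b·d - 46·b - 6·d^2 + 13·d + 5)·(7·d + 7 + 3·b)    [combine like terms]
= 63·b^2·d + 63·b^2 + 27·b^3 + 105·b·d^2 + 105·b·d + 45·b^2·d - 322·b·d - 322·b - 138·b^2 - 42·d^3 - 42·d^2 - 18·b·d^2 + 91·d^2 + 91·d + 39·b·d + 35·d + 35 + 15·b    [distributive law]
= 108·b^2·d - 75·b^2 + 27·b^3 + 87·b·d^2 - 178·b·d - 307·b - 42·d^3 + 49·d^2 + 126·d + 35    [combine like terms]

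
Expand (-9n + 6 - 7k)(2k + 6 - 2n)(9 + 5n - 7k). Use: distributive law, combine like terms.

(-9n + 6 - 7k)(2k + 6 - 2n)(9 + 5n - 7k)
= (-18kn - 54n + 18n^2 + 12k + 36 - 12n - 14k^2 - 42k + 14kn)(9 + 5n - 7k)    [distributive law]
= (-4kn - 66n + 18n^2 - 30k + 36 - 14k^2)(9 + 5n - 7k)    [combine like terms]
= -36kn - 20kn^2 + 28k^2n - 594n - 330n^2 + 462kn + 162n^2 + 90n^3 - 126kn^2 - 270k - 150kn + 210k^2 + 324 + 180n - 252k - 126k^2 - 70k^2n + 98k^3    [distributive law]
= 276kn - 146kn^2 - 42k^2n - 414n - 168n^2 + 90n^3 - 522k + 84k^2 + 324 + 98k^3    [combine like terms]

276kn - 146kn^2 - 42k^2n - 414n - 168n^2 + 90n^3 - 522k + 84k^2 + 324 + 98k^3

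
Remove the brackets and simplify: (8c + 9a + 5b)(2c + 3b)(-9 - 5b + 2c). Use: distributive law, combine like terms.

-144c^2 - 12bc^2 + 32c^3 - 306bc - 140b^2c - 162ac - 36abc + 36ac^2 - 243ab - 135ab^2 - 135b^2 - 75b^3

(8c + 9a + 5b)(2c + 3b)(-9 - 5b + 2c)
= (16c^2 + 24bc + 18ac + 27ab + 10bc + 15b^2)(-9 - 5b + 2c)    [distributive law]
= (16c^2 + 34bc + 18ac + 27ab + 15b^2)(-9 - 5b + 2c)    [combine like terms]
= -144c^2 - 80bc^2 + 32c^3 - 306bc - 170b^2c + 68bc^2 - 162ac - 90abc + 36ac^2 - 243ab - 135ab^2 + 54abc - 135b^2 - 75b^3 + 30b^2c    [distributive law]
= -144c^2 - 12bc^2 + 32c^3 - 306bc - 140b^2c - 162ac - 36abc + 36ac^2 - 243ab - 135ab^2 - 135b^2 - 75b^3    [combine like terms]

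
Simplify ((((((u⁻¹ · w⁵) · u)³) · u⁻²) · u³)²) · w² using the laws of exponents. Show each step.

u²w³²

((((((u⁻¹ · w⁵) · u)³) · u⁻²) · u³)²) · w²
= ((((((u⁻¹ · w⁵) · u)³) · u⁻²)²) · ((u³)²)) · w²    [power of a product]
= ((((((u⁻¹ · w⁵) · u)³)²) · ((u⁻²)²)) · ((u³)²)) · w²    [power of a product]
= (((((u⁻¹ · w⁵) · u)⁶) · ((u⁻²)²)) · ((u³)²)) · w²    [power of a power]
= (((((u⁻¹ · w⁵)⁶) · (u⁶)) · ((u⁻²)²)) · ((u³)²)) · w²    [power of a product]
= ((((((u⁻¹)⁶) · ((w⁵)⁶)) · (u⁶)) · ((u⁻²)²)) · ((u³)²)) · w²    [power of a product]
= ((((u⁻⁶ · ((w⁵)⁶)) · (u⁶)) · ((u⁻²)²)) · ((u³)²)) · w²    [power of a power]
= ((((u⁻⁶ · w³⁰) · (u⁶)) · ((u⁻²)²)) · ((u³)²)) · w²    [power of a power]
= ((((u⁻⁶ · w³⁰) · u⁶) · u⁻⁴) · ((u³)²)) · w²    [power of a power]
= ((((u⁻⁶ · w³⁰) · u⁶) · u⁻⁴) · u⁶) · w²    [power of a power]
= u²w³²    [product of powers]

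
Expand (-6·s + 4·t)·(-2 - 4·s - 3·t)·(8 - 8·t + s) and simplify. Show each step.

96·s - 88·s·t + 204·s^2 - 190·s^2·t + 24·s^3 - 28·s·t^2 - 64·t - 32·t^2 + 96·t^3

(-6·s + 4·t)·(-2 - 4·s - 3·t)·(8 - 8·t + s)
= (12·s + 24·s^2 + 18·s·t - 8·t - 16·s·t - 12·t^2)·(8 - 8·t + s)    [distributive law]
= (12·s + 24·s^2 + 2·s·t - 8·t - 12·t^2)·(8 - 8·t + s)    [combine like terms]
= 96·s - 96·s·t + 12·s^2 + 192·s^2 - 192·s^2·t + 24·s^3 + 16·s·t - 16·s·t^2 + 2·s^2·t - 64·t + 64·t^2 - 8·s·t - 96·t^2 + 96·t^3 - 12·s·t^2    [distributive law]
= 96·s - 88·s·t + 204·s^2 - 190·s^2·t + 24·s^3 - 28·s·t^2 - 64·t - 32·t^2 + 96·t^3    [combine like terms]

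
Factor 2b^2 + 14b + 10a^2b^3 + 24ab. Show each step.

2b(b + 7 + 5a^2b^2 + 12a)

2b^2 + 14b + 10a^2b^3 + 24ab
= 2(b^2 + 7b + 5a^2b^3 + 12ab)    [factor out 2]
= 2b(b + 7 + 5a^2b^2 + 12a)    [factor out b]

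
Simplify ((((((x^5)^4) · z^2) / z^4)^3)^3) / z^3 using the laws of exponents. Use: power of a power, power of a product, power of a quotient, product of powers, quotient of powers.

((((((x^5)^4) · z^2) / z^4)^3)^3) / z^3
= (((((x^5)^4) · z^2) / z^4)^9) / z^3    [power of a power]
= (((((x^5)^4) · z^2)^9) / ((z^4)^9)) / z^3    [power of a quotient]
= (((((x^5)^4)^9) · ((z^2)^9)) / ((z^4)^9)) / z^3    [power of a product]
= ((((x^5)^36) · ((z^2)^9)) / ((z^4)^9)) / z^3    [power of a power]
= ((x^180 · ((z^2)^9)) / ((z^4)^9)) / z^3    [power of a power]
= ((x^180 · z^18) / ((z^4)^9)) / z^3    [power of a power]
= ((x^180 · z^18) / z^36) / z^3    [power of a power]
= x^180z^(-21)    [quotient of powers; product of powers]

x^180z^(-21)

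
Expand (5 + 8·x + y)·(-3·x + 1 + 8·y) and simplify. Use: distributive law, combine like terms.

-7·x + 5 + 41·y - 24·x² + 61·x·y + 8·y²

(5 + 8·x + y)·(-3·x + 1 + 8·y)
= -15·x + 5 + 40·y - 24·x² + 8·x + 64·x·y - 3·x·y + y + 8·y²    [distributive law]
= -7·x + 5 + 41·y - 24·x² + 61·x·y + 8·y²    [combine like terms]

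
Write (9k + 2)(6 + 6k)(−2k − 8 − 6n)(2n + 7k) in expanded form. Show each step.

(9k + 2)(6 + 6k)(−2k − 8 − 6n)(2n + 7k)
= (54k + 54k^2 + 12 + 12k)(−2k − 8 − 6n)(2n + 7k)    [distributive law]
= (66k + 54k^2 + 12)(−2k − 8 − 6n)(2n + 7k)    [combine like terms]
= (−132k^2 − 528k − 396kn − 108k^3 − 432k^2 − 324k^2n − 24k − 96 − 72n)(2n + 7k)    [distributive law]
= (−564k^2 − 552k − 396kn − 108k^3 − 324k^2n − 96 − 72n)(2n + 7k)    [combine like terms]
= −1128k^2n − 3948k^3 − 1104kn − 3864k^2 − 792kn^2 − 2772k^2n − 216k^3n − 756k^4 − 648k^2n^2 − 2268k^3n − 192n − 672k − 144n^2 − 504kn    [distributive law]
= −3900k^2n − 3948k^3 − 1608kn − 3864k^2 − 792kn^2 − 2484k^3n − 756k^4 − 648k^2n^2 − 192n − 672k − 144n^2    [combine like terms]

−3900k^2n − 3948k^3 − 1608kn − 3864k^2 − 792kn^2 − 2484k^3n − 756k^4 − 648k^2n^2 − 192n − 672k − 144n^2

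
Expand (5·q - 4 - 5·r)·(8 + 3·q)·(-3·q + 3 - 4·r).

-39·q^2 + 180·q - 37·q·r - 45·q^3 - 15·q^2·r - 96 + 8·r + 160·r^2 + 60·q·r^2

(5·q - 4 - 5·r)·(8 + 3·q)·(-3·q + 3 - 4·r)
= (40·q + 15·q^2 - 32 - 12·q - 40·r - 15·q·r)·(-3·q + 3 - 4·r)    [distributive law]
= (28·q + 15·q^2 - 32 - 40·r - 15·q·r)·(-3·q + 3 - 4·r)    [combine like terms]
= -84·q^2 + 84·q - 112·q·r - 45·q^3 + 45·q^2 - 60·q^2·r + 96·q - 96 + 128·r + 120·q·r - 120·r + 160·r^2 + 45·q^2·r - 45·q·r + 60·q·r^2    [distributive law]
= -39·q^2 + 180·q - 37·q·r - 45·q^3 - 15·q^2·r - 96 + 8·r + 160·r^2 + 60·q·r^2    [combine like terms]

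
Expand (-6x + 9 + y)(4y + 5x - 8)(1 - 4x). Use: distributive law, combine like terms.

(-6x + 9 + y)(4y + 5x - 8)(1 - 4x)
= (-24xy - 30x^2 + 48x + 36y + 45x - 72 + 4y^2 + 5xy - 8y)(1 - 4x)    [distributive law]
= (-19xy - 30x^2 + 93x + 28y - 72 + 4y^2)(1 - 4x)    [combine like terms]
= -19xy + 76x^2y - 30x^2 + 120x^3 + 93x - 372x^2 + 28y - 112xy - 72 + 288x + 4y^2 - 16xy^2    [distributive law]
= -131xy + 76x^2y - 402x^2 + 120x^3 + 381x + 28y - 72 + 4y^2 - 16xy^2    [combine like terms]

-131xy + 76x^2y - 402x^2 + 120x^3 + 381x + 28y - 72 + 4y^2 - 16xy^2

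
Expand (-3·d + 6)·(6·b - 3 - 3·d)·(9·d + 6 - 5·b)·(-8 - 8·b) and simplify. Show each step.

1872·b·d^2 + 1656·b^2·d^2 - 360·b·d - 2808·b^2·d - 720·b^3·d + 216·d^2 + 1728·d - 648·d^3 - 648·b·d^3 - 1584·b - 1008·b^2 + 1440·b^3 + 864

(-3·d + 6)·(6·b - 3 - 3·d)·(9·d + 6 - 5·b)·(-8 - 8·b)
= (-18·b·d + 9·d + 9·d^2 + 36·b - 18 - 18·d)·(9·d + 6 - 5·b)·(-8 - 8·b)    [distributive law]
= (-18·b·d - 9·d + 9·d^2 + 36·b - 18)·(9·d + 6 - 5·b)·(-8 - 8·b)    [combine like terms]
= (-162·b·d^2 - 108·b·d + 90·b^2·d - 81·d^2 - 54·d + 45·b·d + 81·d^3 + 54·d^2 - 45·b·d^2 + 324·b·d + 216·b - 180·b^2 - 162·d - 108 + 90·b)·(-8 - 8·b)    [distributive law]
= (-207·b·d^2 + 261·b·d + 90·b^2·d - 27·d^2 - 216·d + 81·d^3 + 306·b - 180·b^2 - 108)·(-8 - 8·b)    [combine like terms]
= 1656·b·d^2 + 1656·b^2·d^2 - 2088·b·d - 2088·b^2·d - 720·b^2·d - 720·b^3·d + 216·d^2 + 216·b·d^2 + 1728·d + 1728·b·d - 648·d^3 - 648·b·d^3 - 2448·b - 2448·b^2 + 1440·b^2 + 1440·b^3 + 864 + 864·b    [distributive law]
= 1872·b·d^2 + 1656·b^2·d^2 - 360·b·d - 2808·b^2·d - 720·b^3·d + 216·d^2 + 1728·d - 648·d^3 - 648·b·d^3 - 1584·b - 1008·b^2 + 1440·b^3 + 864    [combine like terms]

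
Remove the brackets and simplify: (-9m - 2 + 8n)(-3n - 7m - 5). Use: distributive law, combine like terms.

-29mn + 63m^2 + 59m - 34n + 10 - 24n^2

(-9m - 2 + 8n)(-3n - 7m - 5)
= 27mn + 63m^2 + 45m + 6n + 14m + 10 - 24n^2 - 56mn - 40n    [distributive law]
= -29mn + 63m^2 + 59m - 34n + 10 - 24n^2    [combine like terms]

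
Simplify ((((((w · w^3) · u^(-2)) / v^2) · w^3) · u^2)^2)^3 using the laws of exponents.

((((((w · w^3) · u^(-2)) / v^2) · w^3) · u^2)^2)^3
= (((((w · w^3) · u^(-2)) / v^2) · w^3) · u^2)^6    [power of a power]
= (((((w · w^3) · u^(-2)) / v^2) · w^3)^6) · ((u^2)^6)    [power of a product]
= (((((w · w^3) · u^(-2)) / v^2)^6) · ((w^3)^6)) · ((u^2)^6)    [power of a product]
= (((((w · w^3) · u^(-2))^6) / ((v^2)^6)) · ((w^3)^6)) · ((u^2)^6)    [power of a quotient]
= (((((w · w^3)^6) · ((u^(-2))^6)) / ((v^2)^6)) · ((w^3)^6)) · ((u^2)^6)    [power of a product]
= (((((w^6) · ((w^3)^6)) · ((u^(-2))^6)) / ((v^2)^6)) · ((w^3)^6)) · ((u^2)^6)    [power of a product]
= ((((w^6 · w^18) · ((u^(-2))^6)) / ((v^2)^6)) · ((w^3)^6)) · ((u^2)^6)    [power of a power]
= (((w^24 · ((u^(-2))^6)) / ((v^2)^6)) · ((w^3)^6)) · ((u^2)^6)    [product of powers]
= (((w^24 · u^(-12)) / ((v^2)^6)) · ((w^3)^6)) · ((u^2)^6)    [power of a power]
= (((w^24 · u^(-12)) / v^12) · ((w^3)^6)) · ((u^2)^6)    [power of a power]
= (((w^24 · u^(-12)) / v^12) · w^18) · ((u^2)^6)    [power of a power]
= (((w^24 · u^(-12)) / v^12) · w^18) · u^12    [power of a power]
= v^(-12)w^42    [quotient of powers; product of powers]

v^(-12)w^42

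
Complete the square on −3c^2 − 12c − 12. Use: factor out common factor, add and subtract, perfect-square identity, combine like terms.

−3(c + 2)^2

−3c^2 − 12c − 12
= −3(c^2 + 4c) − 12    [factor out -3 from the c-terms]
= −3(c^2 + 4c + 4 − 4) − 12    [add and subtract 4 inside the bracket]
= −3(c + 2)^2 + 12 − 12    [perfect-square identity]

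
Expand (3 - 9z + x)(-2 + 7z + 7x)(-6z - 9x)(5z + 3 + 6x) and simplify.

(3 - 9z + x)(-2 + 7z + 7x)(-6z - 9x)(5z + 3 + 6x)
= (-6 + 21z + 21x + 18z - 63z^2 - 63xz - 2x + 7xz + 7x^2)(-6z - 9x)(5z + 3 + 6x)    [distributive law]
= (-6 + 39z + 19x - 63z^2 - 56xz + 7x^2)(-6z - 9x)(5z + 3 + 6x)    [combine like terms]
= (36z + 54x - 234z^2 - 351xz - 114xz - 171x^2 + 378z^3 + 567xz^2 + 336xz^2 + 504x^2z - 42x^2z - 63x^3)(5z + 3 + 6x)    [distributive law]
= (36z + 54x - 234z^2 - 465xz - 171x^2 + 378z^3 + 903xz^2 + 462x^2z - 63x^3)(5z + 3 + 6x)    [combine like terms]
= 180z^2 + 108z + 216xz + 270xz + 162x + 324x^2 - 1170z^3 - 702z^2 - 1404xz^2 - 2325xz^2 - 1395xz - 2790x^2z - 855x^2z - 513x^2 - 1026x^3 + 1890z^4 + 1134z^3 + 2268xz^3 + 4515xz^3 + 2709xz^2 + 5418x^2z^2 + 2310x^2z^2 + 1386x^2z + 2772x^3z - 315x^3z - 189x^3 - 378x^4    [distributive law]
= -522z^2 + 108z - 909xz + 162x - 189x^2 - 36z^3 - 1020xz^2 - 2259x^2z - 1215x^3 + 1890z^4 + 6783xz^3 + 7728x^2z^2 + 2457x^3z - 378x^4    [combine like terms]

-522z^2 + 108z - 909xz + 162x - 189x^2 - 36z^3 - 1020xz^2 - 2259x^2z - 1215x^3 + 1890z^4 + 6783xz^3 + 7728x^2z^2 + 2457x^3z - 378x^4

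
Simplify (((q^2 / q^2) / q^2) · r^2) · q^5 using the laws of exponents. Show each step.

q^3r^2

(((q^2 / q^2) / q^2) · r^2) · q^5
= ((q^0 / q^2) · r^2) · q^5    [quotient of powers]
= (q^(-2) · r^2) · q^5    [quotient of powers]
= q^3r^2    [product of powers]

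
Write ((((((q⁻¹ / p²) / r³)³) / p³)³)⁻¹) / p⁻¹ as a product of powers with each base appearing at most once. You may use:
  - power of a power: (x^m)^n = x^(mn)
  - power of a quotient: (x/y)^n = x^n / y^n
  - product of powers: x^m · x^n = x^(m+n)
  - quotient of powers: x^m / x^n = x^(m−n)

((((((q⁻¹ / p²) / r³)³) / p³)³)⁻¹) / p⁻¹
= (((((q⁻¹ / p²) / r³)³) / p³)⁻³) / p⁻¹    [power of a power]
= (((((q⁻¹ / p²) / r³)³)⁻³) / ((p³)⁻³)) / p⁻¹    [power of a quotient]
= ((((q⁻¹ / p²) / r³)⁻⁹) / ((p³)⁻³)) / p⁻¹    [power of a power]
= ((((q⁻¹ / p²)⁻⁹) / ((r³)⁻⁹)) / ((p³)⁻³)) / p⁻¹    [power of a quotient]
= (((((q⁻¹)⁻⁹) / ((p²)⁻⁹)) / ((r³)⁻⁹)) / ((p³)⁻³)) / p⁻¹    [power of a quotient]
= (((q⁹ / ((p²)⁻⁹)) / ((r³)⁻⁹)) / ((p³)⁻³)) / p⁻¹    [power of a power]
= (((q⁹ / p⁻¹⁸) / ((r³)⁻⁹)) / ((p³)⁻³)) / p⁻¹    [power of a power]
= (((q⁹ / p⁻¹⁸) / r⁻²⁷) / ((p³)⁻³)) / p⁻¹    [power of a power]
= (((q⁹ / p⁻¹⁸) / r⁻²⁷) / p⁻⁹) / p⁻¹    [power of a power]
= p²⁸·q⁹·r²⁷    [quotient of powers; product of powers]

p²⁸·q⁹·r²⁷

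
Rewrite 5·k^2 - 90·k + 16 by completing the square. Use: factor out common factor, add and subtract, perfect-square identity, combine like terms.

5·k^2 - 90·k + 16
= 5(k^2 - 18·k) + 16    [factor out 5 from the k-terms]
= 5(k^2 - 18·k + 81 - 81) + 16    [add and subtract 81 inside the bracket]
= 5(k - 9)^2 - 405 + 16    [perfect-square identity]
= 5(k - 9)^2 - 389    [combine constants]

5(k - 9)^2 - 389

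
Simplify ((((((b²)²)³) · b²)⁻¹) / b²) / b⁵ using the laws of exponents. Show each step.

b⁻²¹

((((((b²)²)³) · b²)⁻¹) / b²) / b⁵
= ((((((b²)²)³)⁻¹) · ((b²)⁻¹)) / b²) / b⁵    [power of a product]
= (((((b²)²)⁻³) · ((b²)⁻¹)) / b²) / b⁵    [power of a power]
= ((((b²)⁻⁶) · ((b²)⁻¹)) / b²) / b⁵    [power of a power]
= ((b⁻¹² · ((b²)⁻¹)) / b²) / b⁵    [power of a power]
= ((b⁻¹² · b⁻²) / b²) / b⁵    [power of a power]
= (b⁻¹⁴ / b²) / b⁵    [product of powers]
= b⁻¹⁶ / b⁵    [quotient of powers]
= b⁻²¹    [quotient of powers]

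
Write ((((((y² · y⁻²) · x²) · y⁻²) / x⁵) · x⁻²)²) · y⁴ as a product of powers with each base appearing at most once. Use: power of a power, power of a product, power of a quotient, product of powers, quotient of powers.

x⁻¹⁰

((((((y² · y⁻²) · x²) · y⁻²) / x⁵) · x⁻²)²) · y⁴
= ((((((y² · y⁻²) · x²) · y⁻²) / x⁵)²) · ((x⁻²)²)) · y⁴    [power of a product]
= ((((((y² · y⁻²) · x²) · y⁻²)²) / ((x⁵)²)) · ((x⁻²)²)) · y⁴    [power of a quotient]
= ((((((y² · y⁻²) · x²)²) · ((y⁻²)²)) / ((x⁵)²)) · ((x⁻²)²)) · y⁴    [power of a product]
= ((((((y² · y⁻²)²) · ((x²)²)) · ((y⁻²)²)) / ((x⁵)²)) · ((x⁻²)²)) · y⁴    [power of a product]
= (((((((y²)²) · ((y⁻²)²)) · ((x²)²)) · ((y⁻²)²)) / ((x⁵)²)) · ((x⁻²)²)) · y⁴    [power of a product]
= (((((y⁴ · ((y⁻²)²)) · ((x²)²)) · ((y⁻²)²)) / ((x⁵)²)) · ((x⁻²)²)) · y⁴    [power of a power]
= (((((y⁴ · y⁻⁴) · ((x²)²)) · ((y⁻²)²)) / ((x⁵)²)) · ((x⁻²)²)) · y⁴    [power of a power]
= ((((y⁰ · ((x²)²)) · ((y⁻²)²)) / ((x⁵)²)) · ((x⁻²)²)) · y⁴    [product of powers]
= ((((y⁰ · x⁴) · ((y⁻²)²)) / ((x⁵)²)) · ((x⁻²)²)) · y⁴    [power of a power]
= ((((y⁰ · x⁴) · y⁻⁴) / ((x⁵)²)) · ((x⁻²)²)) · y⁴    [power of a power]
= ((((y⁰ · x⁴) · y⁻⁴) / x¹⁰) · ((x⁻²)²)) · y⁴    [power of a power]
= ((((y⁰ · x⁴) · y⁻⁴) / x¹⁰) · x⁻⁴) · y⁴    [power of a power]
= x⁻¹⁰    [quotient of powers; product of powers]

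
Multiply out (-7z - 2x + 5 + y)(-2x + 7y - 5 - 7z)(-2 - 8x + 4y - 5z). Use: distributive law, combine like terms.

(-7z - 2x + 5 + y)(-2x + 7y - 5 - 7z)(-2 - 8x + 4y - 5z)
= (14xz - 49yz + 35z + 49z^2 + 4x^2 - 14xy + 10x + 14xz - 10x + 35y - 25 - 35z - 2xy + 7y^2 - 5y - 7yz)(-2 - 8x + 4y - 5z)    [distributive law]
= (28xz - 56yz + 49z^2 + 4x^2 - 16xy + 30y - 25 + 7y^2)(-2 - 8x + 4y - 5z)    [combine like terms]
= -56xz - 224x^2z + 112xyz - 140xz^2 + 112yz + 448xyz - 224y^2z + 280yz^2 - 98z^2 - 392xz^2 + 196yz^2 - 245z^3 - 8x^2 - 32x^3 + 16x^2y - 20x^2z + 32xy + 128x^2y - 64xy^2 + 80xyz - 60y - 240xy + 120y^2 - 150yz + 50 + 200x - 100y + 125z - 14y^2 - 56xy^2 + 28y^3 - 35y^2z    [distributive law]
= -56xz - 244x^2z + 640xyz - 532xz^2 - 38yz - 259y^2z + 476yz^2 - 98z^2 - 245z^3 - 8x^2 - 32x^3 + 144x^2y - 208xy - 120xy^2 - 160y + 106y^2 + 50 + 200x + 125z + 28y^3    [combine like terms]

-56xz - 244x^2z + 640xyz - 532xz^2 - 38yz - 259y^2z + 476yz^2 - 98z^2 - 245z^3 - 8x^2 - 32x^3 + 144x^2y - 208xy - 120xy^2 - 160y + 106y^2 + 50 + 200x + 125z + 28y^3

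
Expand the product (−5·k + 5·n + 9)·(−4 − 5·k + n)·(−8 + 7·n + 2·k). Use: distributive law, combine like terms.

(−5·k + 5·n + 9)·(−4 − 5·k + n)·(−8 + 7·n + 2·k)
= (20·k + 25·k^2 − 5·k·n − 20·n − 25·k·n + 5·n^2 − 36 − 45·k + 9·n)·(−8 + 7·n + 2·k)    [distributive law]
= (−25·k + 25·k^2 − 30·k·n − 11·n + 5·n^2 − 36)·(−8 + 7·n + 2·k)    [combine like terms]
= 200·k − 175·k·n − 50·k^2 − 200·k^2 + 175·k^2·n + 50·k^3 + 240·k·n − 210·k·n^2 − 60·k^2·n + 88·n − 77·n^2 − 22·k·n − 40·n^2 + 35·n^3 + 10·k·n^2 + 288 − 252·n − 72·k    [distributive law]
= 128·k + 43·k·n − 250·k^2 + 115·k^2·n + 50·k^3 − 200·k·n^2 − 164·n − 117·n^2 + 35·n^3 + 288    [combine like terms]

128·k + 43·k·n − 250·k^2 + 115·k^2·n + 50·k^3 − 200·k·n^2 − 164·n − 117·n^2 + 35·n^3 + 288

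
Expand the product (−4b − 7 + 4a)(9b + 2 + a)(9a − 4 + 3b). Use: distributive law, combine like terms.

−228ab^2 − 69b^2 − 108b^3 − 764ab + 242b + 300a^2b − 130a + 56 − 7a^2 + 36a^3

(−4b − 7 + 4a)(9b + 2 + a)(9a − 4 + 3b)
= (−36b^2 − 8b − 4ab − 63b − 14 − 7a + 36ab + 8a + 4a^2)(9a − 4 + 3b)    [distributive law]
= (−36b^2 − 71b + 32ab − 14 + a + 4a^2)(9a − 4 + 3b)    [combine like terms]
= −324ab^2 + 144b^2 − 108b^3 − 639ab + 284b − 213b^2 + 288a^2b − 128ab + 96ab^2 − 126a + 56 − 42b + 9a^2 − 4a + 3ab + 36a^3 − 16a^2 + 12a^2b    [distributive law]
= −228ab^2 − 69b^2 − 108b^3 − 764ab + 242b + 300a^2b − 130a + 56 − 7a^2 + 36a^3    [combine like terms]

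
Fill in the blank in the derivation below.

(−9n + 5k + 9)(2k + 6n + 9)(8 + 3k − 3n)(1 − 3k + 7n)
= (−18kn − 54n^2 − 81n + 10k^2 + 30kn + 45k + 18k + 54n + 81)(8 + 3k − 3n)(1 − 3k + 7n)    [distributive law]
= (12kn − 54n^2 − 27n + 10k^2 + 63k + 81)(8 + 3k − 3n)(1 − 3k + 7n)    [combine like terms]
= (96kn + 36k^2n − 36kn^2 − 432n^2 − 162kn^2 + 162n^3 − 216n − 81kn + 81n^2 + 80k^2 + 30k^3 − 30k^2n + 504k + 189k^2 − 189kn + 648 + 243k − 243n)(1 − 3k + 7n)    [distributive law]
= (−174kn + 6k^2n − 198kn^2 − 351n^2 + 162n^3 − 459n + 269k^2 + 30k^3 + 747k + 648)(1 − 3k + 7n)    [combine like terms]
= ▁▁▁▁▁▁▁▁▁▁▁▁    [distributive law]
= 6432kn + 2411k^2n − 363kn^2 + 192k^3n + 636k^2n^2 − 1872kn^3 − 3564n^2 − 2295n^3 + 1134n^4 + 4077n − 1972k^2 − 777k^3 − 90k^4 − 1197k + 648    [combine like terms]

Applying distributive law to the line above:

−174kn + 522k^2n − 1218kn^2 + 6k^2n − 18k^3n + 42k^2n^2 − 198kn^2 + 594k^2n^2 − 1386kn^3 − 351n^2 + 1053kn^2 − 2457n^3 + 162n^3 − 486kn^3 + 1134n^4 − 459n + 1377kn − 3213n^2 + 269k^2 − 807k^3 + 1883k^2n + 30k^3 − 90k^4 + 210k^3n + 747k − 2241k^2 + 5229kn + 648 − 1944k + 4536n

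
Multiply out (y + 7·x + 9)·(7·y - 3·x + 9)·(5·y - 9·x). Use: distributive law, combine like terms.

35·y^3 + 167·x·y^2 - 519·x^2·y + 360·y^2 - 468·x·y + 189·x^3 - 324·x^2 + 405·y - 729·x

(y + 7·x + 9)·(7·y - 3·x + 9)·(5·y - 9·x)
= (7·y^2 - 3·x·y + 9·y + 49·x·y - 21·x^2 + 63·x + 63·y - 27·x + 81)·(5·y - 9·x)    [distributive law]
= (7·y^2 + 46·x·y + 72·y - 21·x^2 + 36·x + 81)·(5·y - 9·x)    [combine like terms]
= 35·y^3 - 63·x·y^2 + 230·x·y^2 - 414·x^2·y + 360·y^2 - 648·x·y - 105·x^2·y + 189·x^3 + 180·x·y - 324·x^2 + 405·y - 729·x    [distributive law]
= 35·y^3 + 167·x·y^2 - 519·x^2·y + 360·y^2 - 468·x·y + 189·x^3 - 324·x^2 + 405·y - 729·x    [combine like terms]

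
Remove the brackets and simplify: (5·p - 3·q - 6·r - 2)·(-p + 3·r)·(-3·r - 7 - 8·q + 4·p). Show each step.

99·p²·r + 43·p² + 52·p²·q - 20·p³ - 135·p·r² - 177·p·r - 213·p·q·r - 37·p·q - 24·p·q² + 171·q·r² + 111·q·r + 72·q²·r + 54·r³ + 144·r² - 14·p + 42·r

(5·p - 3·q - 6·r - 2)·(-p + 3·r)·(-3·r - 7 - 8·q + 4·p)
= (-5·p² + 15·p·r + 3·p·q - 9·q·r + 6·p·r - 18·r² + 2·p - 6·r)·(-3·r - 7 - 8·q + 4·p)    [distributive law]
= (-5·p² + 21·p·r + 3·p·q - 9·q·r - 18·r² + 2·p - 6·r)·(-3·r - 7 - 8·q + 4·p)    [combine like terms]
= 15·p²·r + 35·p² + 40·p²·q - 20·p³ - 63·p·r² - 147·p·r - 168·p·q·r + 84·p²·r - 9·p·q·r - 21·p·q - 24·p·q² + 12·p²·q + 27·q·r² + 63·q·r + 72·q²·r - 36·p·q·r + 54·r³ + 126·r² + 144·q·r² - 72·p·r² - 6·p·r - 14·p - 16·p·q + 8·p² + 18·r² + 42·r + 48·q·r - 24·p·r    [distributive law]
= 99·p²·r + 43·p² + 52·p²·q - 20·p³ - 135·p·r² - 177·p·r - 213·p·q·r - 37·p·q - 24·p·q² + 171·q·r² + 111·q·r + 72·q²·r + 54·r³ + 144·r² - 14·p + 42·r    [combine like terms]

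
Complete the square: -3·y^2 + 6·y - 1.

-3(y - 1)^2 + 2

-3·y^2 + 6·y - 1
= -3(y^2 - 2·y) - 1    [factor out -3 from the y-terms]
= -3(y^2 - 2·y + 1 - 1) - 1    [add and subtract 1 inside the bracket]
= -3(y - 1)^2 + 3 - 1    [perfect-square identity]
= -3(y - 1)^2 + 2    [combine constants]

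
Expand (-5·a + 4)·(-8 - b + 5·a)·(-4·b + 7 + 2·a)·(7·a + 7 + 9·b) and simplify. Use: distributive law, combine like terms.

(-5·a + 4)·(-8 - b + 5·a)·(-4·b + 7 + 2·a)·(7·a + 7 + 9·b)
= (40·a + 5·a·b - 25·a² - 32 - 4·b + 20·a)·(-4·b + 7 + 2·a)·(7·a + 7 + 9·b)    [distributive law]
= (60·a + 5·a·b - 25·a² - 32 - 4·b)·(-4·b + 7 + 2·a)·(7·a + 7 + 9·b)    [combine like terms]
= (-240·a·b + 420·a + 120·a² - 20·a·b² + 35·a·b + 10·a²·b + 100·a²·b - 175·a² - 50·a³ + 128·b - 224 - 64·a + 16·b² - 28·b - 8·a·b)·(7·a + 7 + 9·b)    [distributive law]
= (-213·a·b + 356·a - 55·a² - 20·a·b² + 110·a²·b - 50·a³ + 100·b - 224 + 16·b²)·(7·a + 7 + 9·b)    [combine like terms]
= -1491·a²·b - 1491·a·b - 1917·a·b² + 2492·a² + 2492·a + 3204·a·b - 385·a³ - 385·a² - 495·a²·b - 140·a²·b² - 140·a·b² - 180·a·b³ + 770·a³·b + 770·a²·b + 990·a²·b² - 350·a⁴ - 350·a³ - 450·a³·b + 700·a·b + 700·b + 900·b² - 1568·a - 1568 - 2016·b + 112·a·b² + 112·b² + 144·b³    [distributive law]
= -1216·a²·b + 2413·a·b - 1945·a·b² + 2107·a² + 924·a - 735·a³ + 850·a²·b² - 180·a·b³ + 320·a³·b - 350·a⁴ - 1316·b + 1012·b² - 1568 + 144·b³    [combine like terms]

-1216·a²·b + 2413·a·b - 1945·a·b² + 2107·a² + 924·a - 735·a³ + 850·a²·b² - 180·a·b³ + 320·a³·b - 350·a⁴ - 1316·b + 1012·b² - 1568 + 144·b³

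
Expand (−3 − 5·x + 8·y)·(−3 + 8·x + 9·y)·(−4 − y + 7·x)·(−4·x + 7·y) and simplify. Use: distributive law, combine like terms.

144·x − 252·y − 87·x·y + 1365·y^2 − 396·x^2 + 2375·x^2·y − 2020·x·y^2 − 388·x^3 − 1659·y^3 − 2652·x^3·y − 729·x^2·y^2 + 1120·x^4 + 3683·x·y^3 − 504·y^4

(−3 − 5·x + 8·y)·(−3 + 8·x + 9·y)·(−4 − y + 7·x)·(−4·x + 7·y)
= (9 − 24·x − 27·y + 15·x − 40·x^2 − 45·x·y − 24·y + 64·x·y + 72·y^2)·(−4 − y + 7·x)·(−4·x + 7·y)    [distributive law]
= (9 − 9·x − 51·y − 40·x^2 + 19·x·y + 72·y^2)·(−4 − y + 7·x)·(−4·x + 7·y)    [combine like terms]
= (−36 − 9·y + 63·x + 36·x + 9·x·y − 63·x^2 + 204·y + 51·y^2 − 357·x·y + 160·x^2 + 40·x^2·y − 280·x^3 − 76·x·y − 19·x·y^2 + 133·x^2·y − 288·y^2 − 72·y^3 + 504·x·y^2)·(−4·x + 7·y)    [distributive law]
= (−36 + 195·y + 99·x − 424·x·y + 97·x^2 − 237·y^2 + 173·x^2·y − 280·x^3 + 485·x·y^2 − 72·y^3)·(−4·x + 7·y)    [combine like terms]
= 144·x − 252·y − 780·x·y + 1365·y^2 − 396·x^2 + 693·x·y + 1696·x^2·y − 2968·x·y^2 − 388·x^3 + 679·x^2·y + 948·x·y^2 − 1659·y^3 − 692·x^3·y + 1211·x^2·y^2 + 1120·x^4 − 1960·x^3·y − 1940·x^2·y^2 + 3395·x·y^3 + 288·x·y^3 − 504·y^4    [distributive law]
= 144·x − 252·y − 87·x·y + 1365·y^2 − 396·x^2 + 2375·x^2·y − 2020·x·y^2 − 388·x^3 − 1659·y^3 − 2652·x^3·y − 729·x^2·y^2 + 1120·x^4 + 3683·x·y^3 − 504·y^4    [combine like terms]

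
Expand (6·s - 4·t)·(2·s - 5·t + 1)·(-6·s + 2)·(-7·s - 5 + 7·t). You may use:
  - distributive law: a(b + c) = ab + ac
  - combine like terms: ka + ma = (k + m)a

(6·s - 4·t)·(2·s - 5·t + 1)·(-6·s + 2)·(-7·s - 5 + 7·t)
= (12·s^2 - 30·s·t + 6·s - 8·s·t + 20·t^2 - 4·t)·(-6·s + 2)·(-7·s - 5 + 7·t)    [distributive law]
= (12·s^2 - 38·s·t + 6·s + 20·t^2 - 4·t)·(-6·s + 2)·(-7·s - 5 + 7·t)    [combine like terms]
= (-72·s^3 + 24·s^2 + 228·s^2·t - 76·s·t - 36·s^2 + 12·s - 120·s·t^2 + 40·t^2 + 24·s·t - 8·t)·(-7·s - 5 + 7·t)    [distributive law]
= (-72·s^3 - 12·s^2 + 228·s^2·t - 52·s·t + 12·s - 120·s·t^2 + 40·t^2 - 8·t)·(-7·s - 5 + 7·t)    [combine like terms]
= 504·s^4 + 360·s^3 - 504·s^3·t + 84·s^3 + 60·s^2 - 84·s^2·t - 1596·s^3·t - 1140·s^2·t + 1596·s^2·t^2 + 364·s^2·t + 260·s·t - 364·s·t^2 - 84·s^2 - 60·s + 84·s·t + 840·s^2·t^2 + 600·s·t^2 - 840·s·t^3 - 280·s·t^2 - 200·t^2 + 280·t^3 + 56·s·t + 40·t - 56·t^2    [distributive law]
= 504·s^4 + 444·s^3 - 2100·s^3·t - 24·s^2 - 860·s^2·t + 2436·s^2·t^2 + 400·s·t - 44·s·t^2 - 60·s - 840·s·t^3 - 256·t^2 + 280·t^3 + 40·t    [combine like terms]

504·s^4 + 444·s^3 - 2100·s^3·t - 24·s^2 - 860·s^2·t + 2436·s^2·t^2 + 400·s·t - 44·s·t^2 - 60·s - 840·s·t^3 - 256·t^2 + 280·t^3 + 40·t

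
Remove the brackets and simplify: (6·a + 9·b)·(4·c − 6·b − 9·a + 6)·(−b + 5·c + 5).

(6·a + 9·b)·(4·c − 6·b − 9·a + 6)·(−b + 5·c + 5)
= (24·a·c − 36·a·b − 54·a^2 + 36·a + 36·b·c − 54·b^2 − 81·a·b + 54·b)·(−b + 5·c + 5)    [distributive law]
= (24·a·c − 117·a·b − 54·a^2 + 36·a + 36·b·c − 54·b^2 + 54·b)·(−b + 5·c + 5)    [combine like terms]
= −24·a·b·c + 120·a·c^2 + 120·a·c + 117·a·b^2 − 585·a·b·c − 585·a·b + 54·a^2·b − 270·a^2·c − 270·a^2 − 36·a·b + 180·a·c + 180·a − 36·b^2·c + 180·b·c^2 + 180·b·c + 54·b^3 − 270·b^2·c − 270·b^2 − 54·b^2 + 270·b·c + 270·b    [distributive law]
= −609·a·b·c + 120·a·c^2 + 300·a·c + 117·a·b^2 − 621·a·b + 54·a^2·b − 270·a^2·c − 270·a^2 + 180·a − 306·b^2·c + 180·b·c^2 + 450·b·c + 54·b^3 − 324·b^2 + 270·b    [combine like terms]

−609·a·b·c + 120·a·c^2 + 300·a·c + 117·a·b^2 − 621·a·b + 54·a^2·b − 270·a^2·c − 270·a^2 + 180·a − 306·b^2·c + 180·b·c^2 + 450·b·c + 54·b^3 − 324·b^2 + 270·b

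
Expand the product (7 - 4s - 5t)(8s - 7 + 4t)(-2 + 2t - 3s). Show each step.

(7 - 4s - 5t)(8s - 7 + 4t)(-2 + 2t - 3s)
= (56s - 49 + 28t - 32s^2 + 28s - 16st - 40st + 35t - 20t^2)(-2 + 2t - 3s)    [distributive law]
= (84s - 49 + 63t - 32s^2 - 56st - 20t^2)(-2 + 2t - 3s)    [combine like terms]
= -168s + 168st - 252s^2 + 98 - 98t + 147s - 126t + 126t^2 - 189st + 64s^2 - 64s^2t + 96s^3 + 112st - 112st^2 + 168s^2t + 40t^2 - 40t^3 + 60st^2    [distributive law]
= -21s + 91st - 188s^2 + 98 - 224t + 166t^2 + 104s^2t + 96s^3 - 52st^2 - 40t^3    [combine like terms]

-21s + 91st - 188s^2 + 98 - 224t + 166t^2 + 104s^2t + 96s^3 - 52st^2 - 40t^3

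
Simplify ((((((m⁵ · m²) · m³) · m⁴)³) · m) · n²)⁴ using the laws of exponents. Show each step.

((((((m⁵ · m²) · m³) · m⁴)³) · m) · n²)⁴
= ((((((m⁵ · m²) · m³) · m⁴)³) · m)⁴) · ((n²)⁴)    [power of a product]
= ((((((m⁵ · m²) · m³) · m⁴)³)⁴) · (m⁴)) · ((n²)⁴)    [power of a product]
= (((((m⁵ · m²) · m³) · m⁴)¹²) · (m⁴)) · ((n²)⁴)    [power of a power]
= (((((m⁵ · m²) · m³)¹²) · ((m⁴)¹²)) · (m⁴)) · ((n²)⁴)    [power of a product]
= (((((m⁵ · m²)¹²) · ((m³)¹²)) · ((m⁴)¹²)) · (m⁴)) · ((n²)⁴)    [power of a product]
= ((((((m⁵)¹²) · ((m²)¹²)) · ((m³)¹²)) · ((m⁴)¹²)) · (m⁴)) · ((n²)⁴)    [power of a product]
= ((((m⁶⁰ · ((m²)¹²)) · ((m³)¹²)) · ((m⁴)¹²)) · (m⁴)) · ((n²)⁴)    [power of a power]
= ((((m⁶⁰ · m²⁴) · ((m³)¹²)) · ((m⁴)¹²)) · (m⁴)) · ((n²)⁴)    [power of a power]
= (((m⁸⁴ · ((m³)¹²)) · ((m⁴)¹²)) · (m⁴)) · ((n²)⁴)    [product of powers]
= (((m⁸⁴ · m³⁶) · ((m⁴)¹²)) · (m⁴)) · ((n²)⁴)    [power of a power]
= ((m¹²⁰ · ((m⁴)¹²)) · (m⁴)) · ((n²)⁴)    [product of powers]
= ((m¹²⁰ · m⁴⁸) · (m⁴)) · ((n²)⁴)    [power of a power]
= (m¹⁶⁸ · (m⁴)) · ((n²)⁴)    [product of powers]
= m¹⁷² · ((n²)⁴)    [product of powers]
= m¹⁷² · n⁸    [power of a power]
= m¹⁷²·n⁸    [rearrange]

m¹⁷²·n⁸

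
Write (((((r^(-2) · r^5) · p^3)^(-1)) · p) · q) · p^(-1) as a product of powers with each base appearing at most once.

(((((r^(-2) · r^5) · p^3)^(-1)) · p) · q) · p^(-1)
= (((((r^(-2) · r^5)^(-1)) · ((p^3)^(-1))) · p) · q) · p^(-1)    [power of a product]
= ((((((r^(-2))^(-1)) · ((r^5)^(-1))) · ((p^3)^(-1))) · p) · q) · p^(-1)    [power of a product]
= ((((r^2 · ((r^5)^(-1))) · ((p^3)^(-1))) · p) · q) · p^(-1)    [power of a power]
= ((((r^2 · r^(-5)) · ((p^3)^(-1))) · p) · q) · p^(-1)    [power of a power]
= (((r^(-3) · ((p^3)^(-1))) · p) · q) · p^(-1)    [product of powers]
= (((r^(-3) · p^(-3)) · p) · q) · p^(-1)    [power of a power]
= p^(-3)·q·r^(-3)    [product of powers]

p^(-3)·q·r^(-3)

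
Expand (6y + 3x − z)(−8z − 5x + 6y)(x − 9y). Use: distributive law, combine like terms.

(6y + 3x − z)(−8z − 5x + 6y)(x − 9y)
= (−48yz − 30xy + 36y^2 − 24xz − 15x^2 + 18xy + 8z^2 + 5xz − 6yz)(x − 9y)    [distributive law]
= (−54yz − 12xy + 36y^2 − 19xz − 15x^2 + 8z^2)(x − 9y)    [combine like terms]
= −54xyz + 486y^2z − 12x^2y + 108xy^2 + 36xy^2 − 324y^3 − 19x^2z + 171xyz − 15x^3 + 135x^2y + 8xz^2 − 72yz^2    [distributive law]
= 117xyz + 486y^2z + 123x^2y + 144xy^2 − 324y^3 − 19x^2z − 15x^3 + 8xz^2 − 72yz^2    [combine like terms]

117xyz + 486y^2z + 123x^2y + 144xy^2 − 324y^3 − 19x^2z − 15x^3 + 8xz^2 − 72yz^2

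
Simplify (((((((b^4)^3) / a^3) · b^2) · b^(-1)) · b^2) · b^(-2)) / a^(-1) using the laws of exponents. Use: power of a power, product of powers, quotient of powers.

a^(-2)b^13

(((((((b^4)^3) / a^3) · b^2) · b^(-1)) · b^2) · b^(-2)) / a^(-1)
= (((((b^12 / a^3) · b^2) · b^(-1)) · b^2) · b^(-2)) / a^(-1)    [power of a power]
= a^(-2)b^13    [quotient of powers; product of powers]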